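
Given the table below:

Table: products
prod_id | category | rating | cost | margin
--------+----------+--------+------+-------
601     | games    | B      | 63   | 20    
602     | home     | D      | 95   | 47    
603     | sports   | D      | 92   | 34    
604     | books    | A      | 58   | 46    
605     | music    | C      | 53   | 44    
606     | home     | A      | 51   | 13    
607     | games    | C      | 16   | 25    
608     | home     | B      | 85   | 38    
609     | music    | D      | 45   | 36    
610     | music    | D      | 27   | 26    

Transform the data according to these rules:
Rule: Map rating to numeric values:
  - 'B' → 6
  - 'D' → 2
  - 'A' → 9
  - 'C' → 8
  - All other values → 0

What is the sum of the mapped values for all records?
54

Step 1: Apply mapping to each record
Step 2: Count by status:
  'B': 2 records × 6 = 12
  'D': 4 records × 2 = 8
  'A': 2 records × 9 = 18
  'C': 2 records × 8 = 16
Step 3: Sum all mapped values = 54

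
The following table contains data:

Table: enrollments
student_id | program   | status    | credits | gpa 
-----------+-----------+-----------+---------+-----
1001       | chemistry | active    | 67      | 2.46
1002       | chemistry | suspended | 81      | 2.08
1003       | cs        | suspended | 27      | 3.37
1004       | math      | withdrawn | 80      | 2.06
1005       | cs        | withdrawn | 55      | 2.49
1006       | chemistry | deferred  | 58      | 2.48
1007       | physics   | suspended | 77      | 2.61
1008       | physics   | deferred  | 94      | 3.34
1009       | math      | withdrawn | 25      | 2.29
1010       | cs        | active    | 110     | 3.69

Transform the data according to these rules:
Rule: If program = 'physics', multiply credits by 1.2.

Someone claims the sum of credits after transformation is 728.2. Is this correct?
No, the correct result is 708.2.

Step 1: Calculate the correct sum after transformation
Step 2: Apply multiplier 1.2 to records where program = 'physics'
Step 3: Correct result = 708.2
Step 4: Claimed result = 728.2
Step 5: 708.2 ≠ 728.2
Conclusion: The claimed result is incorrect. The correct answer is 708.2.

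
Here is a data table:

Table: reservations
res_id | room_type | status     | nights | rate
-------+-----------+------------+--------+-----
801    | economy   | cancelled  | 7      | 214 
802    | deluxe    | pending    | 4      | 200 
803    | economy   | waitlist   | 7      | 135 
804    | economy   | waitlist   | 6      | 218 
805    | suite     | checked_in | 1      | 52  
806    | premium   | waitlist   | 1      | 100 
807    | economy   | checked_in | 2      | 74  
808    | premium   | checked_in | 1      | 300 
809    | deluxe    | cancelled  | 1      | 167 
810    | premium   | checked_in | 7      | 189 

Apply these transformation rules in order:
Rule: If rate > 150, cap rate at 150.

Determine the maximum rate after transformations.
150

Step 1: Original maximum rate = 300
Step 2: Apply cap at 150
Step 3: 6 records had rate > 150 and were capped
Step 4: Maximum after transformation = 150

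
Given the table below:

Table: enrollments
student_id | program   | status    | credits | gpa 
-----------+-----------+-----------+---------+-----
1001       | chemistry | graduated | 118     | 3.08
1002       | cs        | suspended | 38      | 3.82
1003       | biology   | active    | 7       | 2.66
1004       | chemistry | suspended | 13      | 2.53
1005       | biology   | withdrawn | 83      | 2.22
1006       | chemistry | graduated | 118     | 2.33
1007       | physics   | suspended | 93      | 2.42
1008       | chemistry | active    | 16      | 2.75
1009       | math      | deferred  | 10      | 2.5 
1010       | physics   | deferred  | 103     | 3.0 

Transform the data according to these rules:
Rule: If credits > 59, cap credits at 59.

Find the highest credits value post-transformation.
59

Step 1: Original maximum credits = 118
Step 2: Apply cap at 59
Step 3: 5 records had credits > 59 and were capped
Step 4: Maximum after transformation = 59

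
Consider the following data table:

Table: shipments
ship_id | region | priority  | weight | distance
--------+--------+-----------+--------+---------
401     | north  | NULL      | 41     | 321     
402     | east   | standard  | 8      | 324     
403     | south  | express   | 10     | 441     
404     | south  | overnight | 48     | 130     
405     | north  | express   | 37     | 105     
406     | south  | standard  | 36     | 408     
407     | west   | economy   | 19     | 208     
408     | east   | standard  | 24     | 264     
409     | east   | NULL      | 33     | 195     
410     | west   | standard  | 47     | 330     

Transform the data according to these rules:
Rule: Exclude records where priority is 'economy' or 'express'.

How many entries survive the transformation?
7

Step 1: Count records to exclude
  - 1 (economy) + 2 (express) = 3 records
Step 2: Total records: 10
Step 3: Remaining = 10 - 3 = 7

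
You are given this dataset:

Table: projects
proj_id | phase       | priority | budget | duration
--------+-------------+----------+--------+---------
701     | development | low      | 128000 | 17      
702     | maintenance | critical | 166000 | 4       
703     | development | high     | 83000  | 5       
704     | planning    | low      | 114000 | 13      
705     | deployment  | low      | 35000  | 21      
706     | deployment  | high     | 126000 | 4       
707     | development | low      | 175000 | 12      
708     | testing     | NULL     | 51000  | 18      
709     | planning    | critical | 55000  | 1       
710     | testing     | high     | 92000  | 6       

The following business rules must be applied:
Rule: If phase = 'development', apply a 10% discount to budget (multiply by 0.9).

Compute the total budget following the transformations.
986400.0

Step 1: Records with phase = 'development' have total budget = 386000
Step 2: Apply multiplier: 386000 × 0.9 = 347400.0
Step 3: Other records total: 639000
Step 4: Final sum = 347400.0 + 639000 = 986400.0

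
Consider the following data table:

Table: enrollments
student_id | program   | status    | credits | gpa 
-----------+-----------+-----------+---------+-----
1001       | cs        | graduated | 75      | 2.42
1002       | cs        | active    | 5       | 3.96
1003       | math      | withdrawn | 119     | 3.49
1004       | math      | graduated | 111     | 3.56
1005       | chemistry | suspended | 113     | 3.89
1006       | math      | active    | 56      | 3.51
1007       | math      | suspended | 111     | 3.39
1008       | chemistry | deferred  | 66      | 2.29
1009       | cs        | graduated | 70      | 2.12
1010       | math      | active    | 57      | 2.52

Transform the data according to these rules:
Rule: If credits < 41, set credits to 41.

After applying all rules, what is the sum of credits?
819

Step 1: 1 records have credits < 41
Step 2: These records originally summed to 5
Step 3: After setting to minimum: 1 × 41 = 41
Step 4: Unaffected records sum: 778
Step 5: Final sum = 41 + 778 = 819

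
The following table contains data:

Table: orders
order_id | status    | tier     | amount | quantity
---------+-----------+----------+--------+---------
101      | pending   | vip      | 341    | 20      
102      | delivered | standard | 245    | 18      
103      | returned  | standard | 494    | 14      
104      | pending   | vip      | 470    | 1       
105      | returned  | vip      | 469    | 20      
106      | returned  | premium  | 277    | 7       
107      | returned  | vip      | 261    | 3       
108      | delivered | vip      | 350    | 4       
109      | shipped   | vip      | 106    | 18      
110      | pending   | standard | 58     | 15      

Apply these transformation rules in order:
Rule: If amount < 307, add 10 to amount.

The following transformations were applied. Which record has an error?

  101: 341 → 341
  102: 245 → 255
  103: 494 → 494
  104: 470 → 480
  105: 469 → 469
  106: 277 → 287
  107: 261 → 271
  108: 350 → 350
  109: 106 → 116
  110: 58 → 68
Record 104 has an error. The correct transformed value should be 470, not 480.

Step 1: Check each record against the rule
Step 2: Record 104 has amount = 470
Step 3: Since 470 >= 307, the bonus should not have been applied
Step 4: Correct value = 470, but claimed value = 480
Conclusion: Record 104 has the error.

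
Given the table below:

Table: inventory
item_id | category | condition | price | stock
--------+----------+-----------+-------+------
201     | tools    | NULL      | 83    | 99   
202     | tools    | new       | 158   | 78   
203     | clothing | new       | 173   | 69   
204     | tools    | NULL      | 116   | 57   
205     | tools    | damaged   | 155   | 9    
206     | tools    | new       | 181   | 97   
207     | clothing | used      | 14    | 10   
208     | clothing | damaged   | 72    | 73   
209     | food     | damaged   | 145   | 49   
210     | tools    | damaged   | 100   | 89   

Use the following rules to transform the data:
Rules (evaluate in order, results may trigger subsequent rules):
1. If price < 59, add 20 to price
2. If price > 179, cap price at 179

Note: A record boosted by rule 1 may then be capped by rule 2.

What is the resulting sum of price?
1215

Step 1: Apply rule 1 to records with price < 59
  - 1 records get bonus of 20
  - Of these, 0 records then exceed 179 and get capped
Step 2: Apply rule 2 to records with price > 179
  - 1 records (original) are capped
Step 3: Calculate final sum = 1215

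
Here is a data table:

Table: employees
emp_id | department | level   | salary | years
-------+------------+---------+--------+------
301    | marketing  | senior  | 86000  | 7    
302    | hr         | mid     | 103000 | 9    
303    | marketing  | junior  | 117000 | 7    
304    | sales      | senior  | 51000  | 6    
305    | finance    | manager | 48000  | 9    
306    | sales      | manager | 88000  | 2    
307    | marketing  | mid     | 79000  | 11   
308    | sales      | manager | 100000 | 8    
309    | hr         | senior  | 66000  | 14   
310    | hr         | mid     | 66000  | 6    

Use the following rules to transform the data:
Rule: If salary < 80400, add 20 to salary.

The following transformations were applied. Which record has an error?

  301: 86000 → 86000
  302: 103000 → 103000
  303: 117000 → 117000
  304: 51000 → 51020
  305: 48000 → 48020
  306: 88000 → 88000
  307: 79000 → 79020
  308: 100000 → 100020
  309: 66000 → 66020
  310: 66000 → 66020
Record 308 has an error. The correct transformed value should be 100000, not 100020.

Step 1: Check each record against the rule
Step 2: Record 308 has salary = 100000
Step 3: Since 100000 >= 80400, the bonus should not have been applied
Step 4: Correct value = 100000, but claimed value = 100020
Conclusion: Record 308 has the error.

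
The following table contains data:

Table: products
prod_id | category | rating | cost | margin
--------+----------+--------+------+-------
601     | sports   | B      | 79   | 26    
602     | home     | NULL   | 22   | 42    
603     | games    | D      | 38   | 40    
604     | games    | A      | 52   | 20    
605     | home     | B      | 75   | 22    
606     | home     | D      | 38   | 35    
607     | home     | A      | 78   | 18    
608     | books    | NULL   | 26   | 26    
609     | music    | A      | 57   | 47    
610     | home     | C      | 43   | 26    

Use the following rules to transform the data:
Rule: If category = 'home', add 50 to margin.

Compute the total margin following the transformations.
552

Step 1: Count records where category = 'home': 5
Step 2: Total bonus added: 5 × 50 = 250
Step 3: Original sum of margin: 302
Step 4: Final sum = 302 + 250 = 552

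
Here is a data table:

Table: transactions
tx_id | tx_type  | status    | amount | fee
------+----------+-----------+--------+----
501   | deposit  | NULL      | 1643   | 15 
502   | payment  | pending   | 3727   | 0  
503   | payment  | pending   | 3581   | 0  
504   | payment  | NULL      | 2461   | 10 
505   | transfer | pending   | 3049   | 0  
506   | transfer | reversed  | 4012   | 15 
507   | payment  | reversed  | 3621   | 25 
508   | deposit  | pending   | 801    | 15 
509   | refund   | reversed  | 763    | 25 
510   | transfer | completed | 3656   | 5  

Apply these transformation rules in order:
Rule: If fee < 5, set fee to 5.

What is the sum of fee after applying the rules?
125

Step 1: 3 records have fee < 5
Step 2: These records originally summed to 0
Step 3: After setting to minimum: 3 × 5 = 15
Step 4: Unaffected records sum: 110
Step 5: Final sum = 15 + 110 = 125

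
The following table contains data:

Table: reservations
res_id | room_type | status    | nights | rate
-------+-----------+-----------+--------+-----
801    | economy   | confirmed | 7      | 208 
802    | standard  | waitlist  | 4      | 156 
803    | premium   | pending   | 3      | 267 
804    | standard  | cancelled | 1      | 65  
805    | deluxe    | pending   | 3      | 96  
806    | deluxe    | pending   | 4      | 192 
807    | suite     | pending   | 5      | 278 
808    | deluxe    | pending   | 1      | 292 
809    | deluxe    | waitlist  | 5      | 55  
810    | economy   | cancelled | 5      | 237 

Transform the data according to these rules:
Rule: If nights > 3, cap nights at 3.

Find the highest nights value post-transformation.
3

Step 1: Original maximum nights = 7
Step 2: Apply cap at 3
Step 3: 6 records had nights > 3 and were capped
Step 4: Maximum after transformation = 3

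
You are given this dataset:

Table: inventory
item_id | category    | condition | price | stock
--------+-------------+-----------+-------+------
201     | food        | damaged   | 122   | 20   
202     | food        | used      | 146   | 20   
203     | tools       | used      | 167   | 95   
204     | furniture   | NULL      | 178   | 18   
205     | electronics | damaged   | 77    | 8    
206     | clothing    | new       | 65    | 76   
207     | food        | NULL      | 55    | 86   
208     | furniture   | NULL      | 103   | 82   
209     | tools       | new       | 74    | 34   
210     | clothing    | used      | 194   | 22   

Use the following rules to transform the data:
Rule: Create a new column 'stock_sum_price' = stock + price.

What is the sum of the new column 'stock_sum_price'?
1642

Step 1: For each record, compute stock + price
Example calculations:
  20 + 122 = 142
  20 + 146 = 166
  95 + 167 = 262
  ...
Step 2: Sum all derived values
Step 3: Total = 1642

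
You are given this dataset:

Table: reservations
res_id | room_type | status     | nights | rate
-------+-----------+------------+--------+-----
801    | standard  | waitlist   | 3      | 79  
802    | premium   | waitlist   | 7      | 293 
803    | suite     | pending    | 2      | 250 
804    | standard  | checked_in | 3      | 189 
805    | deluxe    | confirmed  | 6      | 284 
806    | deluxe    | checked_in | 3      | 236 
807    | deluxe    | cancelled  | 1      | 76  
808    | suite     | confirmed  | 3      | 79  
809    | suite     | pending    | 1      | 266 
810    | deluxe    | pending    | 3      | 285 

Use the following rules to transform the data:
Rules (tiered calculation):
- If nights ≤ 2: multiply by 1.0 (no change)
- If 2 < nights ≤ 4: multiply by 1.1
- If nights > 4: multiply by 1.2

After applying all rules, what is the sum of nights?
36.1

Step 1: Tier 1 (nights ≤ 2): 3 records, sum = 4 × 1.0 = 4.0
Step 2: Tier 2 (2 < nights ≤ 4): 5 records, sum = 15 × 1.1 = 16.5
Step 3: Tier 3 (nights > 4): 2 records, sum = 13 × 1.2 = 15.6
Step 4: Final sum = 4.0 + 16.5 + 15.6 = 36.1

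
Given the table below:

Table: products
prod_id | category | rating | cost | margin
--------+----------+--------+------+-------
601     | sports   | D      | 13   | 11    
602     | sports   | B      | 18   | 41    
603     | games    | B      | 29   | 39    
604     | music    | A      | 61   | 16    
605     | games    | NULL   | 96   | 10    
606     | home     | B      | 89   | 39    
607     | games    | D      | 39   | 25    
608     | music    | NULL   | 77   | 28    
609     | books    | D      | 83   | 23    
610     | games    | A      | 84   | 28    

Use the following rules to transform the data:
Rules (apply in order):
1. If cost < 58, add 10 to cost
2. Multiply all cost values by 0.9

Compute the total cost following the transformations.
566.1

Step 1: Apply Rule 1 - Add 10 to records with cost < 58
  - 4 records affected: 99 + (4 × 10) = 139
  - Unaffected records: 490
  - Sum after Rule 1: 629
Step 2: Apply Rule 2 - Multiply all by 0.9
  - 629 × 0.9 = 566.1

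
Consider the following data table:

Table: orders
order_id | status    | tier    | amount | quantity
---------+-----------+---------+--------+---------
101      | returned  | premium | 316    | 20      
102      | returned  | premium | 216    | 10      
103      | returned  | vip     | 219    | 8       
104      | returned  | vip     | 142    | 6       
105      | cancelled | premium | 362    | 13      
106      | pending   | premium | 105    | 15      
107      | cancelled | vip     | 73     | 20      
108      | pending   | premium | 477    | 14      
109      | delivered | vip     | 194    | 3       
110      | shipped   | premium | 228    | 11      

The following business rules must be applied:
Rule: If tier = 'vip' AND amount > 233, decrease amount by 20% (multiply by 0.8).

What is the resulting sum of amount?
2332

Step 1: Find records where tier = 'vip' AND amount > 233
Step 2: 0 records match, summing to 0
Step 3: After multiplier: 0 × 0.8 = 0.0
Step 4: Unaffected records sum: 2332
Step 5: Final sum = 0.0 + 2332 = 2332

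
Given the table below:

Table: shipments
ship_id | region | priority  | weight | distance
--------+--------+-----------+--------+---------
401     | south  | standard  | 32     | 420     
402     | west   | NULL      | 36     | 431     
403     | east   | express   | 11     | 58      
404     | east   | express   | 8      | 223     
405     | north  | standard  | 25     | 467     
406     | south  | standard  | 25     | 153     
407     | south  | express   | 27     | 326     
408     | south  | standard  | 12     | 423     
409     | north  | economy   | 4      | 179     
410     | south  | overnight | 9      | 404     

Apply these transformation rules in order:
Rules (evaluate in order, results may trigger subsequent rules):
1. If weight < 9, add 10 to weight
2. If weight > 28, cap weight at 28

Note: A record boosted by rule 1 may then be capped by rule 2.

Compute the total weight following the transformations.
197

Step 1: Apply rule 1 to records with weight < 9
  - 2 records get bonus of 10
  - Of these, 0 records then exceed 28 and get capped
Step 2: Apply rule 2 to records with weight > 28
  - 2 records (original) are capped
Step 3: Calculate final sum = 197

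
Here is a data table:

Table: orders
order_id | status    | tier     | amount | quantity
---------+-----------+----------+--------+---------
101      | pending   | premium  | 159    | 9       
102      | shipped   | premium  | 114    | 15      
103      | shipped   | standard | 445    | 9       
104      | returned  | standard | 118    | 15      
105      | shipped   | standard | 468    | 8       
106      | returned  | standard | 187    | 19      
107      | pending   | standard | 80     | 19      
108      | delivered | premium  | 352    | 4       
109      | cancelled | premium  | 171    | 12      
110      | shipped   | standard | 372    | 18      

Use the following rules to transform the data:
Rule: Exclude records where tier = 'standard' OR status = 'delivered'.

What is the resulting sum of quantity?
36

Step 1: Find records where tier = 'standard' OR status = 'delivered'
Step 2: 7 records match, summing to 92
Step 3: Original sum: 128
Step 4: Remaining sum = 128 - 92 = 36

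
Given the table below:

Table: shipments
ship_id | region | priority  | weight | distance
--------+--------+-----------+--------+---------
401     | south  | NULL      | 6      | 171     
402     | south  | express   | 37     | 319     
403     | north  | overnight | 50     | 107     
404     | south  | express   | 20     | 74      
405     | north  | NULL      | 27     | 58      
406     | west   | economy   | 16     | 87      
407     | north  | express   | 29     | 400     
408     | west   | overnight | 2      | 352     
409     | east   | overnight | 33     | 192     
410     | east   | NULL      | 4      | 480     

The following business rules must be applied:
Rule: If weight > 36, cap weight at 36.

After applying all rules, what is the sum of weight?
209

Step 1: 2 records have weight > 36
Step 2: These records originally summed to 87
Step 3: After capping: 2 × 36 = 72
Step 4: Unaffected records sum: 137
Step 5: Final sum = 72 + 137 = 209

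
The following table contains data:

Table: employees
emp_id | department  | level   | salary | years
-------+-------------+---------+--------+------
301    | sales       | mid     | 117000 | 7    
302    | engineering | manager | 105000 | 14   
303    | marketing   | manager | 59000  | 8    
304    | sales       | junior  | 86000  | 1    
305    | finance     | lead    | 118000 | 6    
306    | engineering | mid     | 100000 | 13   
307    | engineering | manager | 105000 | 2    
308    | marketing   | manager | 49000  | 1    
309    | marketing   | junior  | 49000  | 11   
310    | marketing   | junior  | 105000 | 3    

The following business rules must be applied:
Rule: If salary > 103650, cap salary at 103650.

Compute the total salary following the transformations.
861250

Step 1: 5 records have salary > 103650
Step 2: These records originally summed to 550000
Step 3: After capping: 5 × 103650 = 518250
Step 4: Unaffected records sum: 343000
Step 5: Final sum = 518250 + 343000 = 861250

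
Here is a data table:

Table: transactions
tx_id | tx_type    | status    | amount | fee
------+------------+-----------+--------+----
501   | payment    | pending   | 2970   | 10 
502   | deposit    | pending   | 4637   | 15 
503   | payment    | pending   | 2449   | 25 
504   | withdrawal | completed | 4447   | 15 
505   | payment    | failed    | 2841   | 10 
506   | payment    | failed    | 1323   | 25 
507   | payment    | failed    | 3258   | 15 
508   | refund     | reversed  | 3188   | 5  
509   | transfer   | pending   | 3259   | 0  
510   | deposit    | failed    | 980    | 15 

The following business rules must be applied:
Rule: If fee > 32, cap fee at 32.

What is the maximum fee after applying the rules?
25

Step 1: Original maximum fee = 25
Step 2: Check cap of 32 against maximum
Step 3: No records exceed the cap (max 25 <= cap 32), so no capping applies
Step 4: Maximum after transformation = 25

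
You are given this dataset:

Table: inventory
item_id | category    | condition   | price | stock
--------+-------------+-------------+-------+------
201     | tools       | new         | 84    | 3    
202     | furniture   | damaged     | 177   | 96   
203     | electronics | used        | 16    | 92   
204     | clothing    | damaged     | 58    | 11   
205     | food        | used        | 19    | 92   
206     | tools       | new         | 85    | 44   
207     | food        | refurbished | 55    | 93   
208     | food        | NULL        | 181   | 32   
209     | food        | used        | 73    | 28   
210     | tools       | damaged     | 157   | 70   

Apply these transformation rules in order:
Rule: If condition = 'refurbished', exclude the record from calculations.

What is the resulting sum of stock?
468

Step 1: Identify records where condition = 'refurbished'
Step 2: The excluded records sum to 93
Step 3: Original total stock = 561
Step 4: Remaining total = 561 - 93 = 468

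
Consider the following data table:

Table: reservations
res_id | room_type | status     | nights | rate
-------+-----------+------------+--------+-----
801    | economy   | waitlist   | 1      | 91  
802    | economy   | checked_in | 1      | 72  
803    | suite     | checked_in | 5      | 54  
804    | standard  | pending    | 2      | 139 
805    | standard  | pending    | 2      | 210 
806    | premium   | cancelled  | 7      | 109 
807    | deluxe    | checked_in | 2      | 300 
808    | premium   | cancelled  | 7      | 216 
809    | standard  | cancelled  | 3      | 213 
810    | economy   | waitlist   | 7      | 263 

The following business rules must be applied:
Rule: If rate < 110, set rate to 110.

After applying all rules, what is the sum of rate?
1781

Step 1: 4 records have rate < 110
Step 2: These records originally summed to 326
Step 3: After setting to minimum: 4 × 110 = 440
Step 4: Unaffected records sum: 1341
Step 5: Final sum = 440 + 1341 = 1781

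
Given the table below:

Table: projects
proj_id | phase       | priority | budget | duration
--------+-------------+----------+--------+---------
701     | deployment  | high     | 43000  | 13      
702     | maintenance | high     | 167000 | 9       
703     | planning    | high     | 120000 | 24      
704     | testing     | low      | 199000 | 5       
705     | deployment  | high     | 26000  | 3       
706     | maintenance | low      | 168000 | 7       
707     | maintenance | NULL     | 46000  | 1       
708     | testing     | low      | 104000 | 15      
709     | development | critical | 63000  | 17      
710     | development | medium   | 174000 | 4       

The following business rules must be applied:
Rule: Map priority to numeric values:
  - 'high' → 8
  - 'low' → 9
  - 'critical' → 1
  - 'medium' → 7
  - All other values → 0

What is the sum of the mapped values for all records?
67

Step 1: Apply mapping to each record
Step 2: Count by status:
  'high': 4 records × 8 = 32
  'low': 3 records × 9 = 27
  'critical': 1 records × 1 = 1
  'medium': 1 records × 7 = 7
Step 3: Sum all mapped values = 67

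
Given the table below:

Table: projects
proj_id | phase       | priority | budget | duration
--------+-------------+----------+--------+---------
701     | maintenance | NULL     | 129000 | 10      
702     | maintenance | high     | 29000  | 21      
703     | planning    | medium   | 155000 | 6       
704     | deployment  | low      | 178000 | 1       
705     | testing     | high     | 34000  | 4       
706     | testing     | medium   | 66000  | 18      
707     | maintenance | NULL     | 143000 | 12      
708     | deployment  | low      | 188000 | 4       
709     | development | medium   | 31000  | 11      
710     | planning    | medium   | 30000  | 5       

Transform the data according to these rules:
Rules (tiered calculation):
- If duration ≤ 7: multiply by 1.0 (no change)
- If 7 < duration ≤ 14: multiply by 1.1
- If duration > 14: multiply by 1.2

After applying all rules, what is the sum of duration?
103.1

Step 1: Tier 1 (duration ≤ 7): 5 records, sum = 20 × 1.0 = 20.0
Step 2: Tier 2 (7 < duration ≤ 14): 3 records, sum = 33 × 1.1 = 36.3
Step 3: Tier 3 (duration > 14): 2 records, sum = 39 × 1.2 = 46.8
Step 4: Final sum = 20.0 + 36.3 + 46.8 = 103.1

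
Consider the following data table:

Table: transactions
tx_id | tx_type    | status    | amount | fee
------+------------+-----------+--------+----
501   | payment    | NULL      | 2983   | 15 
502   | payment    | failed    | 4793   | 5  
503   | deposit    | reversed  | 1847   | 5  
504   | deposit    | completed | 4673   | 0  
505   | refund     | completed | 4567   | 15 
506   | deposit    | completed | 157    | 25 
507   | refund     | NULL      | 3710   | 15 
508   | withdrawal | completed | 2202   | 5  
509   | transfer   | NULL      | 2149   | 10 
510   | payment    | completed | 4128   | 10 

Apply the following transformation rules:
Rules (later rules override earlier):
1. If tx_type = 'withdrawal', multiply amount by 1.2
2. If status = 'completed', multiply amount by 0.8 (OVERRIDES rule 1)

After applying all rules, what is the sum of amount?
28063.6

Step 1: Rule 2 takes priority for records with status = 'completed'
  - 5 records: 15727 × 0.8 = 12581.6
Step 2: Rule 1 applies to remaining records with tx_type = 'withdrawal'
  - 0 records: 0 × 1.2 = 0.0
Step 3: Other records unchanged: 15482
Step 4: Final sum = 12581.6 + 0.0 + 15482 = 28063.6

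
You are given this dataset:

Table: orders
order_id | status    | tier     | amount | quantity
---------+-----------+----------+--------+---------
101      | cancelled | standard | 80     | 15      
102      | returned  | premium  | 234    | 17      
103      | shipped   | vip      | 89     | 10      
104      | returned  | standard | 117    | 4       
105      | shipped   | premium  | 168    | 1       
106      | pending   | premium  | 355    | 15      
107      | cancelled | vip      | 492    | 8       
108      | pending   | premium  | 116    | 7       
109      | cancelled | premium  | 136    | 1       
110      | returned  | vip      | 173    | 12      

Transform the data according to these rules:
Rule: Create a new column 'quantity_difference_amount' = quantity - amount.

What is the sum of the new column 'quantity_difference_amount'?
-1870

Step 1: For each record, compute quantity - amount
Example calculations:
  15 - 80 = -65
  17 - 234 = -217
  10 - 89 = -79
  ...
Step 2: Sum all derived values
Step 3: Total = -1870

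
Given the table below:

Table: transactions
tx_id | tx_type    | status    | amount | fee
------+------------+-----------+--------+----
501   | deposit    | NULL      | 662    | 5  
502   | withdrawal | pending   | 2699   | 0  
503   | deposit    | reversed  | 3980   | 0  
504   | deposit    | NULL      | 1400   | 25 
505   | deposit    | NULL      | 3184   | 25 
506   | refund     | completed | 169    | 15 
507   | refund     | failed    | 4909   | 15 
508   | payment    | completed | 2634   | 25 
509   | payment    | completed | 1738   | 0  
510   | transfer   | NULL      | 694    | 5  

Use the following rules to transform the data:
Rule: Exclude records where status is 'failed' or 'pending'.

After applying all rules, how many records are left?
8

Step 1: Count records to exclude
  - 1 (failed) + 1 (pending) = 2 records
Step 2: Total records: 10
Step 3: Remaining = 10 - 2 = 8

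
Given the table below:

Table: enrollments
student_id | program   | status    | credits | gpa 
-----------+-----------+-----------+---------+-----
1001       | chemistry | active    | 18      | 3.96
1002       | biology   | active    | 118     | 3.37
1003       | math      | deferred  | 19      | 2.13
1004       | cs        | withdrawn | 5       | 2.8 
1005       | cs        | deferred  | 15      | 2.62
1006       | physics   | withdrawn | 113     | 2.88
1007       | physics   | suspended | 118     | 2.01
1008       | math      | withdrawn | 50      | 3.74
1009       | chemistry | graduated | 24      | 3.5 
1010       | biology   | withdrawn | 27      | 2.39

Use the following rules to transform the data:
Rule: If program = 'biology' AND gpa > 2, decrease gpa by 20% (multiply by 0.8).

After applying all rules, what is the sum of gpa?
28.25

Step 1: Find records where program = 'biology' AND gpa > 2
Step 2: 2 records match, summing to 5.76
Step 3: After multiplier: 5.76 × 0.8 = 4.61
Step 4: Unaffected records sum: 23.64
Step 5: Final sum = 4.61 + 23.64 = 28.25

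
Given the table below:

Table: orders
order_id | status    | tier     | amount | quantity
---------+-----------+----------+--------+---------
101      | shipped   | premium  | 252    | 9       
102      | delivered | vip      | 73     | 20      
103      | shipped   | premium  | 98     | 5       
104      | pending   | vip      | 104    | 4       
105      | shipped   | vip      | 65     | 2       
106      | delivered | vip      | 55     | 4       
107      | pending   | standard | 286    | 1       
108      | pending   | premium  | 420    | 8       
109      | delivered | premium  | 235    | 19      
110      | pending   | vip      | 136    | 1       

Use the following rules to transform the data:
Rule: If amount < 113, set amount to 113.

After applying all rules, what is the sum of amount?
1894

Step 1: 5 records have amount < 113
Step 2: These records originally summed to 395
Step 3: After setting to minimum: 5 × 113 = 565
Step 4: Unaffected records sum: 1329
Step 5: Final sum = 565 + 1329 = 1894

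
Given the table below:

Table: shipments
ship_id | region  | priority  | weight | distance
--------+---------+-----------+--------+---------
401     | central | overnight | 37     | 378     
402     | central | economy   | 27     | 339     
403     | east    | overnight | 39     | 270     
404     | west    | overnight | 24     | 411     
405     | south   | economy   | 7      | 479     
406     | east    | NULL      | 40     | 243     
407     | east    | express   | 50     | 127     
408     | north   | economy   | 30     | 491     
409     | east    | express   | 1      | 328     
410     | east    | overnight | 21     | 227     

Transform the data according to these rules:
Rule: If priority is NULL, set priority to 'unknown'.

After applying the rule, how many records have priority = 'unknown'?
1

Step 1: Count records where priority IS NULL
Step 2: Found 1 records with NULL priority
Step 3: These records will have priority set to 'unknown'
Step 4: Records already having priority = 'unknown': 0
Step 5: Answer: 1 + 0 = 1 records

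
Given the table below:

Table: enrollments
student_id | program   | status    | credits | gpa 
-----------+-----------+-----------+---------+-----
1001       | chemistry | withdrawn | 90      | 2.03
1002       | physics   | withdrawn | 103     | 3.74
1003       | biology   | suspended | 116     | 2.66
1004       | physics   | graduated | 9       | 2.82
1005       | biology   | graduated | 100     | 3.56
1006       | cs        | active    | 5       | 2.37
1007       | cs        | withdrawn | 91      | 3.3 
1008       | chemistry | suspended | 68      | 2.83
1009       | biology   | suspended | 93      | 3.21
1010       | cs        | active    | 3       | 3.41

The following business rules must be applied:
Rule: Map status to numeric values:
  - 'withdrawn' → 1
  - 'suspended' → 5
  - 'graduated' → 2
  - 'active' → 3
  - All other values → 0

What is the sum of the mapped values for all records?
28

Step 1: Apply mapping to each record
Step 2: Count by status:
  'withdrawn': 3 records × 1 = 3
  'suspended': 3 records × 5 = 15
  'graduated': 2 records × 2 = 4
  'active': 2 records × 3 = 6
Step 3: Sum all mapped values = 28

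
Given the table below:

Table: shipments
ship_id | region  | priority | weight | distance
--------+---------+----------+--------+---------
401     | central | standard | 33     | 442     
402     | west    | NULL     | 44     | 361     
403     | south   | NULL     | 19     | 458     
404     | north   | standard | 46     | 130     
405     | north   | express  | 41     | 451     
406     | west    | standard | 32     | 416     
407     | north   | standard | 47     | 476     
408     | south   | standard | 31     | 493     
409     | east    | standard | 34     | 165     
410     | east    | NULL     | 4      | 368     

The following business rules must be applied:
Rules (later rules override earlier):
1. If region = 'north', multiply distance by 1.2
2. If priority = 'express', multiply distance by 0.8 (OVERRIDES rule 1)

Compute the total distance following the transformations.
3791.0

Step 1: Rule 2 takes priority for records with priority = 'express'
  - 1 records: 451 × 0.8 = 360.8
Step 2: Rule 1 applies to remaining records with region = 'north'
  - 2 records: 606 × 1.2 = 727.2
Step 3: Other records unchanged: 2703
Step 4: Final sum = 360.8 + 727.2 + 2703 = 3791.0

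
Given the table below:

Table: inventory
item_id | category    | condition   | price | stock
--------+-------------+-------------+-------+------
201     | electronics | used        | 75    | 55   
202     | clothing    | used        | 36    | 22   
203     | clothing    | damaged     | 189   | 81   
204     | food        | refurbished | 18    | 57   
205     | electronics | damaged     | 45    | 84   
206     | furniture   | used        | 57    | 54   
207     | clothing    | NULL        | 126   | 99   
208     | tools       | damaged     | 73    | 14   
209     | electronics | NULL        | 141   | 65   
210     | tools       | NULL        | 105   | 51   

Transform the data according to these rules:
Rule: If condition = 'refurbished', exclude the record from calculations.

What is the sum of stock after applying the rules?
525

Step 1: Identify records where condition = 'refurbished'
Step 2: The excluded records sum to 57
Step 3: Original total stock = 582
Step 4: Remaining total = 582 - 57 = 525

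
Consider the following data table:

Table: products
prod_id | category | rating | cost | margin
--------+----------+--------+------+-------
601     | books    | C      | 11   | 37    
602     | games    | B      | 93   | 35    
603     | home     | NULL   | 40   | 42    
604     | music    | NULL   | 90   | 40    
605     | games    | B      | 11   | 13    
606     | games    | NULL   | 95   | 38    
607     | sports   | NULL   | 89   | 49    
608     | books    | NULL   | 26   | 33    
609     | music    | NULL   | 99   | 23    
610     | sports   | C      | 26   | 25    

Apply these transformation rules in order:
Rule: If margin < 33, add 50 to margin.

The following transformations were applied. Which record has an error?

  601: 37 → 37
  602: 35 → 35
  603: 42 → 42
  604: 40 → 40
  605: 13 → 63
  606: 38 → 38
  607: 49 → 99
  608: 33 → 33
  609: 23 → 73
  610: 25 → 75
Record 607 has an error. The correct transformed value should be 49, not 99.

Step 1: Check each record against the rule
Step 2: Record 607 has margin = 49
Step 3: Since 49 >= 33, the bonus should not have been applied
Step 4: Correct value = 49, but claimed value = 99
Conclusion: Record 607 has the error.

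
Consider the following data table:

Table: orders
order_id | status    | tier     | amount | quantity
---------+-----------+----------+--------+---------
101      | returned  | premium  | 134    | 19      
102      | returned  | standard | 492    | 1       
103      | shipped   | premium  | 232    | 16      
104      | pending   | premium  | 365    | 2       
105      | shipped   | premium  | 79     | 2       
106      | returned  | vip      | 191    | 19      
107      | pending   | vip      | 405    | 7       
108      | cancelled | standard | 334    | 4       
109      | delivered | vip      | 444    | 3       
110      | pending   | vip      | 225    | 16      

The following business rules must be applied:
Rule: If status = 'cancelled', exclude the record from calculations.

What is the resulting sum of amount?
2567

Step 1: Identify records where status = 'cancelled'
Step 2: The excluded records sum to 334
Step 3: Original total amount = 2901
Step 4: Remaining total = 2901 - 334 = 2567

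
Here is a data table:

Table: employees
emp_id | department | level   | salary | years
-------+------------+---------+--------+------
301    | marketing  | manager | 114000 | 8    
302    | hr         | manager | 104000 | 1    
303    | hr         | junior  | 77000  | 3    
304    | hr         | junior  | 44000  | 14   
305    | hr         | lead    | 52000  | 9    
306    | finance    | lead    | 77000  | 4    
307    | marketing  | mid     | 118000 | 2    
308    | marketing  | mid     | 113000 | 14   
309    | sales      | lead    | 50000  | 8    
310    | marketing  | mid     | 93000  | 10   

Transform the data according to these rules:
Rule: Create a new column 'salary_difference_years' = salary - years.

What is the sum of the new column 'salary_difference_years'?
841927

Step 1: For each record, compute salary - years
Example calculations:
  114000 - 8 = 113992
  104000 - 1 = 103999
  77000 - 3 = 76997
  ...
Step 2: Sum all derived values
Step 3: Total = 841927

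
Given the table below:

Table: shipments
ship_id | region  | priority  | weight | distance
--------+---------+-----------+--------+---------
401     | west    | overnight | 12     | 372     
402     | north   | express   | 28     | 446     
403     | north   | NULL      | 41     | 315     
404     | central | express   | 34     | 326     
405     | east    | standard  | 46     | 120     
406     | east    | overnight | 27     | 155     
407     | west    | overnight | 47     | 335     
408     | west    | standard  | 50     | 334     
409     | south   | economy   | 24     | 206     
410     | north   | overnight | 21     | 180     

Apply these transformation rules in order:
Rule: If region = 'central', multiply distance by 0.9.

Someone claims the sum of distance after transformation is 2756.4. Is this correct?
Yes, the result is correct.

Step 1: Calculate the correct sum after transformation
Step 2: Apply multiplier 0.9 to records where region = 'central'
Step 3: Correct result = 2756.4
Step 4: Claimed result = 2756.4
Step 5: 2756.4 = 2756.4 ✓
Conclusion: The claimed result is correct.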